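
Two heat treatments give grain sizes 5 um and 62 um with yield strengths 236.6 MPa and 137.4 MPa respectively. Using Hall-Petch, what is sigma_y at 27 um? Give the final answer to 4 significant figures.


sigma_y = sigma0 + k / sqrt(d)
1/sqrt(d1) = 1/sqrt(5e-06) = 447.214;  1/sqrt(d2) = 127
k = (sigma1 - sigma2) / (1/sqrt(d1) - 1/sqrt(d2)) = (236.6 - 137.4) / (447.214 - 127) = 0.309793 MPa*m^0.5
sigma0 = sigma1 - k/sqrt(d1) = 236.6 - 0.309793*447.214 = 98.0562 MPa
sigma_y(d3) = 98.0562 + 0.309793 / sqrt(2.7e-05) = 157.7 MPa


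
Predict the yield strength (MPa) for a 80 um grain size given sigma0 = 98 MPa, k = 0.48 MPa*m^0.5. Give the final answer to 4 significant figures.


sigma_y = sigma0 + k / sqrt(d)
d = 80 um = 8e-05 m
sigma_y = 98 + 0.48 / sqrt(8e-05)
sigma_y = 151.7 MPa


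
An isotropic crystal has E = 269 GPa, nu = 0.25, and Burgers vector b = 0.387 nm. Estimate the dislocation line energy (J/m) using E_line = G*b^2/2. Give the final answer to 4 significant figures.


Step 1: G = E / (2*(1+nu))
G = 269 / (2*(1+0.25)) = 107.6 GPa = 1.076e+11 Pa
Step 2: E_line = G*b^2/2
b = 0.387 nm = 3.87e-10 m
E_line = 0.5 * 1.076e+11 * (3.87e-10)^2 = 8.058e-09 J/m


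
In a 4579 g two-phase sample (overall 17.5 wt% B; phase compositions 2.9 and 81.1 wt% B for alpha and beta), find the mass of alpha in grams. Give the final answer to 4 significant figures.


f_alpha = (C_beta - C0) / (C_beta - C_alpha)
f_alpha = (81.1 - 17.5) / (81.1 - 2.9) = 0.813299
m_alpha = f_alpha * m_total = 0.813299 * 4579 = 3724 g


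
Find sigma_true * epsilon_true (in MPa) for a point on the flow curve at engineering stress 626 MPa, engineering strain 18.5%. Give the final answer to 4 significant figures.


sigma_true = sigma_eng * (1 + epsilon_eng)
sigma_true = 626 * (1 + 0.185) = 741.81 MPa
epsilon_true = ln(1 + epsilon_eng)
epsilon_true = ln(1 + 0.185) = 0.169743
sigma_true * epsilon_true = 741.81 * 0.169743 = 125.9 MPa


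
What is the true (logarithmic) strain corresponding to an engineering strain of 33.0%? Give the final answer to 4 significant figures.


epsilon_true = ln(1 + epsilon_eng)
epsilon_true = ln(1 + 0.33)
epsilon_true = 0.2852


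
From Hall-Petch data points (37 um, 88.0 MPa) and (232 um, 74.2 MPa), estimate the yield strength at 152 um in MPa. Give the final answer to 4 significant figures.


sigma_y = sigma0 + k / sqrt(d)
1/sqrt(d1) = 1/sqrt(3.7e-05) = 164.399;  1/sqrt(d2) = 65.6532
k = (sigma1 - sigma2) / (1/sqrt(d1) - 1/sqrt(d2)) = (88.0 - 74.2) / (164.399 - 65.6532) = 0.139753 MPa*m^0.5
sigma0 = sigma1 - k/sqrt(d1) = 88.0 - 0.139753*164.399 = 65.0248 MPa
sigma_y(d3) = 65.0248 + 0.139753 / sqrt(1.52e-04) = 76.36 MPa


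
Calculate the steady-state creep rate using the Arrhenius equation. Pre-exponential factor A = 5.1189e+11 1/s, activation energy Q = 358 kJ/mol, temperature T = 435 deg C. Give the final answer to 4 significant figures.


rate = A * exp(-Q / (R*T))
T = 435 + 273.15 = 708.15 K
rate = 5.1189e+11 * exp(-358e3 / (8.314 * 708.15))
rate = 2.002e-15 1/s


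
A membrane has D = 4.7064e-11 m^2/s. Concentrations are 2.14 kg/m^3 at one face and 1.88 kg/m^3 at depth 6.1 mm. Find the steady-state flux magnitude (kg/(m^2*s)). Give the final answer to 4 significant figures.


J = -D * (dC/dx) = D * (C1 - C2) / dx
J = 4.7064e-11 * (2.14 - 1.88) / 6.1e-03
J = 2.006e-09 kg/(m^2*s)


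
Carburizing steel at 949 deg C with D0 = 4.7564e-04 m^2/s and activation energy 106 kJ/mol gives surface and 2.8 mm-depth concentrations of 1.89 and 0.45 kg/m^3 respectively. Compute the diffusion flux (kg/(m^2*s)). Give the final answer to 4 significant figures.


Step 1: D = D0 * exp(-Qd/(R*T))
T = 949 + 273.15 = 1222.15 K
D = 4.7564e-04 * exp(-106e3 / (8.314 * 1222.15)) = 1.40178e-08 m^2/s
Step 2: J = D * (C1 - C2) / dx
J = 1.40178e-08 * (1.89 - 0.45) / 2.8e-03
J = 7.209e-06 kg/(m^2*s)


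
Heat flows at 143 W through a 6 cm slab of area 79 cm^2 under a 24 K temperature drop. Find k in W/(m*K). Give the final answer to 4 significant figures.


k = Q*L / (A*dT)
L = 0.06 m, A = 7.9e-03 m^2
k = 143 * 0.06 / (7.9e-03 * 24)
k = 45.25 W/(m*K)


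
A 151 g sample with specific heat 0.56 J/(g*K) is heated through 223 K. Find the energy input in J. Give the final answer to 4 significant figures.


Q = m * cp * dT
Q = 151 * 0.56 * 223
Q = 18860 J


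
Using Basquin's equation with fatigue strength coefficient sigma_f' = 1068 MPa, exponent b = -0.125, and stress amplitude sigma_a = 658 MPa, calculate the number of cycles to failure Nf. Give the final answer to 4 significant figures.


sigma_a = sigma_f' * (2*Nf)^b
2*Nf = (sigma_a / sigma_f')^(1/b)
2*Nf = (658 / 1068)^(1/-0.125)
2*Nf = 48.1685
Nf = 24.08 cycles


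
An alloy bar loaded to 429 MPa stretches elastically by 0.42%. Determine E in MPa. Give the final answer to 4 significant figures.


E = sigma / epsilon
epsilon = 0.42% = 4.2e-03
E = 429 / 4.2e-03
E = 102100 MPa


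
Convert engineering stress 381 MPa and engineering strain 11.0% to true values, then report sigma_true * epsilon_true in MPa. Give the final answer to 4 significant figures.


sigma_true = sigma_eng * (1 + epsilon_eng)
sigma_true = 381 * (1 + 0.11) = 422.91 MPa
epsilon_true = ln(1 + epsilon_eng)
epsilon_true = ln(1 + 0.11) = 0.10436
sigma_true * epsilon_true = 422.91 * 0.10436 = 44.13 MPa


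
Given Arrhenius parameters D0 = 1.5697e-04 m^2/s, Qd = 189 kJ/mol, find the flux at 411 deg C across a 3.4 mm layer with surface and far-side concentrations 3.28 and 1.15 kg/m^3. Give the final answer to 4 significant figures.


Step 1: D = D0 * exp(-Qd/(R*T))
T = 411 + 273.15 = 684.15 K
D = 1.5697e-04 * exp(-189e3 / (8.314 * 684.15)) = 5.82377e-19 m^2/s
Step 2: J = D * (C1 - C2) / dx
J = 5.82377e-19 * (3.28 - 1.15) / 3.4e-03
J = 3.648e-16 kg/(m^2*s)


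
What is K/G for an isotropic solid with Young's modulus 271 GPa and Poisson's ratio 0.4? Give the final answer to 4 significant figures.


G = E / (2*(1+nu))
G = 271 / (2*(1+0.4)) = 96.7857 GPa
K = E / (3*(1-2*nu))
K = 271 / (3*(1-2*0.4)) = 451.667 GPa
K/G = 451.667 / 96.7857 = 4.667


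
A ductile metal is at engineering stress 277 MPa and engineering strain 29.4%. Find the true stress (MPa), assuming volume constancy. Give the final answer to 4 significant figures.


sigma_true = sigma_eng * (1 + epsilon_eng)
sigma_true = 277 * (1 + 0.294)
sigma_true = 358.4 MPa


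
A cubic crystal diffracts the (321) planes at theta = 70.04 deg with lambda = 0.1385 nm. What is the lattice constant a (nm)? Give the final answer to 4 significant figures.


d = lambda / (2*sin(theta))
d = 0.1385 / (2*sin(70.04 deg))
d = 0.0736756 nm
a = d * sqrt(h^2+k^2+l^2) = 0.0736756 * sqrt(14)
a = 0.2757 nm


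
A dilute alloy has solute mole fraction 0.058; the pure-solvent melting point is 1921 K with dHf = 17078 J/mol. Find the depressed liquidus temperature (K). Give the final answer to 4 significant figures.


dT = R*Tm^2*x / dHf
dT = 8.314 * 1921^2 * 0.058 / 17078
dT = 104.197 K
T_new = 1921 - 104.197 = 1817 K


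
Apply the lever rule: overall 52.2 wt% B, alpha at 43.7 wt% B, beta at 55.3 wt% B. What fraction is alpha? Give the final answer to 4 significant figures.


f_alpha = (C_beta - C0) / (C_beta - C_alpha)
f_alpha = (55.3 - 52.2) / (55.3 - 43.7)
f_alpha = 0.2672


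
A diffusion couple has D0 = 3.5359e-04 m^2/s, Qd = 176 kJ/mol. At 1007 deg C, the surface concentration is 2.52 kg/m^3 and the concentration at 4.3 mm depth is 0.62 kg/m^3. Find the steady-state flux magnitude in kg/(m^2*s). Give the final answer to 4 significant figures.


Step 1: D = D0 * exp(-Qd/(R*T))
T = 1007 + 273.15 = 1280.15 K
D = 3.5359e-04 * exp(-176e3 / (8.314 * 1280.15)) = 2.32712e-11 m^2/s
Step 2: J = D * (C1 - C2) / dx
J = 2.32712e-11 * (2.52 - 0.62) / 4.3e-03
J = 1.028e-08 kg/(m^2*s)


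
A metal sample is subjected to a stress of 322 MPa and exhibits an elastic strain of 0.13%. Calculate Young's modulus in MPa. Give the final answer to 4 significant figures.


E = sigma / epsilon
epsilon = 0.13% = 1.3e-03
E = 322 / 1.3e-03
E = 247700 MPa


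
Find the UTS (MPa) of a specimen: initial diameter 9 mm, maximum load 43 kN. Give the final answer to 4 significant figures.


A0 = pi*(d/2)^2 = pi*(9/2)^2 = 63.6173 mm^2
UTS = F_max / A0 = 43*1000 / 63.6173
UTS = 675.9 MPa


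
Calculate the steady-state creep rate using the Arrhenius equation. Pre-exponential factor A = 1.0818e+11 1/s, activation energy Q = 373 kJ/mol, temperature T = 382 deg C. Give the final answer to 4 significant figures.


rate = A * exp(-Q / (R*T))
T = 382 + 273.15 = 655.15 K
rate = 1.0818e+11 * exp(-373e3 / (8.314 * 655.15))
rate = 1.968e-19 1/s


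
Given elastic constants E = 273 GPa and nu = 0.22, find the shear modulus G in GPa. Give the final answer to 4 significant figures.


G = E / (2*(1+nu))
G = 273 / (2*(1+0.22))
G = 111.9 GPa


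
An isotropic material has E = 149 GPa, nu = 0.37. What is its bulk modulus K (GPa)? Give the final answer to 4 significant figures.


K = E / (3*(1-2*nu))
K = 149 / (3*(1-2*0.37))
K = 191 GPa


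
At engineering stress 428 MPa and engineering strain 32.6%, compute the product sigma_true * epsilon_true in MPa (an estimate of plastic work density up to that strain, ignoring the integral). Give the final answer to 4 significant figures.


sigma_true = sigma_eng * (1 + epsilon_eng)
sigma_true = 428 * (1 + 0.326) = 567.528 MPa
epsilon_true = ln(1 + epsilon_eng)
epsilon_true = ln(1 + 0.326) = 0.282167
sigma_true * epsilon_true = 567.528 * 0.282167 = 160.1 MPa


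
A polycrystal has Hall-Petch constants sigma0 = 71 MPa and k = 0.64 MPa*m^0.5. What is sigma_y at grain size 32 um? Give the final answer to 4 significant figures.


sigma_y = sigma0 + k / sqrt(d)
d = 32 um = 3.2e-05 m
sigma_y = 71 + 0.64 / sqrt(3.2e-05)
sigma_y = 184.1 MPa


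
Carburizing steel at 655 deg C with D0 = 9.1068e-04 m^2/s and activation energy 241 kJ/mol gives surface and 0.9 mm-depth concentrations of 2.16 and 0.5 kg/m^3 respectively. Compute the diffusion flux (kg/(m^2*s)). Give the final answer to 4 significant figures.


Step 1: D = D0 * exp(-Qd/(R*T))
T = 655 + 273.15 = 928.15 K
D = 9.1068e-04 * exp(-241e3 / (8.314 * 928.15)) = 2.48784e-17 m^2/s
Step 2: J = D * (C1 - C2) / dx
J = 2.48784e-17 * (2.16 - 0.5) / 9e-04
J = 4.589e-14 kg/(m^2*s)


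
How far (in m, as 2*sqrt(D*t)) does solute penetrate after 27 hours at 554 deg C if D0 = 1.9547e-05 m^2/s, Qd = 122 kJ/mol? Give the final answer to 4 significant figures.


Step 1: D = D0 * exp(-Qd/(R*T))
T = 827.15 K
D = 1.9547e-05 * exp(-122e3 / (8.314 * 827.15)) = 3.85909e-13 m^2/s
Step 2: L = 2*sqrt(D*t)
t = 27 h = 97200 s
L = 2*sqrt(3.85909e-13 * 97200) = 3.874e-04 m


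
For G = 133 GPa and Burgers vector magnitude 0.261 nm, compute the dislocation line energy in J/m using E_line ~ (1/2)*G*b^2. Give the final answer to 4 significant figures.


E = G*b^2/2
b = 0.261 nm = 2.61e-10 m
G = 133 GPa = 1.33e+11 Pa
E = 0.5 * 1.33e+11 * (2.61e-10)^2
E = 4.53e-09 J/m


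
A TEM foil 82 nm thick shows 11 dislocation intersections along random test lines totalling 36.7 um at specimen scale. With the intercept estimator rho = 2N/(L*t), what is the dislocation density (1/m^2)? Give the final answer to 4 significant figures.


rho = 2N / (L * t)
L = 36.7 um = 3.67e-05 m, t = 82 nm = 8.2e-08 m
rho = 2 * 11 / (3.67e-05 * 8.2e-08)
rho = 7.31e+12 1/m^2


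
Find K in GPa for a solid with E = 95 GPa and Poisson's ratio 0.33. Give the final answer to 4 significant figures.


K = E / (3*(1-2*nu))
K = 95 / (3*(1-2*0.33))
K = 93.14 GPa


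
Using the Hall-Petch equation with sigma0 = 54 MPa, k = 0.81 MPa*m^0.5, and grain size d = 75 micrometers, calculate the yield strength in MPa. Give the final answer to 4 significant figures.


sigma_y = sigma0 + k / sqrt(d)
d = 75 um = 7.5e-05 m
sigma_y = 54 + 0.81 / sqrt(7.5e-05)
sigma_y = 147.5 MPa


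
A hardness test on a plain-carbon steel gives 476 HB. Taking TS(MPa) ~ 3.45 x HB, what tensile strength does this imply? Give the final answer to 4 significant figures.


TS (MPa) = 3.45 * HB
TS = 3.45 * 476
TS = 1642 MPa


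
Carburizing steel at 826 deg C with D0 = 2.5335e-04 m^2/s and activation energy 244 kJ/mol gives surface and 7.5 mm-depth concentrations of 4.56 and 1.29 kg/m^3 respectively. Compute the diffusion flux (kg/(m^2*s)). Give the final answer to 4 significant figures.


Step 1: D = D0 * exp(-Qd/(R*T))
T = 826 + 273.15 = 1099.15 K
D = 2.5335e-04 * exp(-244e3 / (8.314 * 1099.15)) = 6.42316e-16 m^2/s
Step 2: J = D * (C1 - C2) / dx
J = 6.42316e-16 * (4.56 - 1.29) / 7.5e-03
J = 2.8e-13 kg/(m^2*s)


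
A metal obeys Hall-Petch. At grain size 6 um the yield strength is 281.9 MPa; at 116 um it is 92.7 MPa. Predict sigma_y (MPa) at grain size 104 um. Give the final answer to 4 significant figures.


sigma_y = sigma0 + k / sqrt(d)
1/sqrt(d1) = 1/sqrt(6e-06) = 408.248;  1/sqrt(d2) = 92.8477
k = (sigma1 - sigma2) / (1/sqrt(d1) - 1/sqrt(d2)) = (281.9 - 92.7) / (408.248 - 92.8477) = 0.599872 MPa*m^0.5
sigma0 = sigma1 - k/sqrt(d1) = 281.9 - 0.599872*408.248 = 37.0033 MPa
sigma_y(d3) = 37.0033 + 0.599872 / sqrt(1.04e-04) = 95.83 MPa


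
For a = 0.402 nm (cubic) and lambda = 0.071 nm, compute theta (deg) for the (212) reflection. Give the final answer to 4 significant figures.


d = a / sqrt(h^2+k^2+l^2)
d = 0.402 / sqrt(9) = 0.134 nm
lambda = 2*d*sin(theta)  =>  sin(theta) = lambda / (2*d)
sin(theta) = 0.071 / (2 * 0.134) = 0.264925
theta = 15.36 deg


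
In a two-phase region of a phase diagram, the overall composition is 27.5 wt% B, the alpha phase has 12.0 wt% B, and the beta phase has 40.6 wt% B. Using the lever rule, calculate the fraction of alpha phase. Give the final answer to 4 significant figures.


f_alpha = (C_beta - C0) / (C_beta - C_alpha)
f_alpha = (40.6 - 27.5) / (40.6 - 12.0)
f_alpha = 0.458


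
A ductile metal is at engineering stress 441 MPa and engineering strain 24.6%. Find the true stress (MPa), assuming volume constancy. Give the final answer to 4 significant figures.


sigma_true = sigma_eng * (1 + epsilon_eng)
sigma_true = 441 * (1 + 0.246)
sigma_true = 549.5 MPa


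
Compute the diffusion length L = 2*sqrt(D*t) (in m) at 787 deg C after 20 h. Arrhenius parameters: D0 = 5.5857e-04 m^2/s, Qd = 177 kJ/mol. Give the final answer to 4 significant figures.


Step 1: D = D0 * exp(-Qd/(R*T))
T = 1060.15 K
D = 5.5857e-04 * exp(-177e3 / (8.314 * 1060.15)) = 1.0612e-12 m^2/s
Step 2: L = 2*sqrt(D*t)
t = 20 h = 72000 s
L = 2*sqrt(1.0612e-12 * 72000) = 5.528e-04 m


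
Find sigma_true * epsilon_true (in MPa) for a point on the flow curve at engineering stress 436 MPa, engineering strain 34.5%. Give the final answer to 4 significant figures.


sigma_true = sigma_eng * (1 + epsilon_eng)
sigma_true = 436 * (1 + 0.345) = 586.42 MPa
epsilon_true = ln(1 + epsilon_eng)
epsilon_true = ln(1 + 0.345) = 0.296394
sigma_true * epsilon_true = 586.42 * 0.296394 = 173.8 MPa


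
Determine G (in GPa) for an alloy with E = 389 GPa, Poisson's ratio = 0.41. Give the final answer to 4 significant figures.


G = E / (2*(1+nu))
G = 389 / (2*(1+0.41))
G = 137.9 GPa


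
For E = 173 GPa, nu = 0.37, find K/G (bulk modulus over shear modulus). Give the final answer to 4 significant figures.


G = E / (2*(1+nu))
G = 173 / (2*(1+0.37)) = 63.1387 GPa
K = E / (3*(1-2*nu))
K = 173 / (3*(1-2*0.37)) = 221.795 GPa
K/G = 221.795 / 63.1387 = 3.513


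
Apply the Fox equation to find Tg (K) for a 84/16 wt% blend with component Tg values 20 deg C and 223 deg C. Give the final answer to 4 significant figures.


1/Tg = w1/Tg1 + w2/Tg2 (in Kelvin)
Tg1 = 293.15 K, Tg2 = 496.15 K
1/Tg = 0.84/293.15 + 0.16/496.15
Tg = 313.7 K


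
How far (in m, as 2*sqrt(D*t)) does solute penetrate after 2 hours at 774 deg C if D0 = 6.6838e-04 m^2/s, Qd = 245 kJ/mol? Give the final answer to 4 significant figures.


Step 1: D = D0 * exp(-Qd/(R*T))
T = 1047.15 K
D = 6.6838e-04 * exp(-245e3 / (8.314 * 1047.15)) = 4.01169e-16 m^2/s
Step 2: L = 2*sqrt(D*t)
t = 2 h = 7200 s
L = 2*sqrt(4.01169e-16 * 7200) = 3.399e-06 m


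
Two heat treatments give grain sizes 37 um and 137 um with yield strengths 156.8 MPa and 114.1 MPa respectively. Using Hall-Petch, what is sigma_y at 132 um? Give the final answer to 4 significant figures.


sigma_y = sigma0 + k / sqrt(d)
1/sqrt(d1) = 1/sqrt(3.7e-05) = 164.399;  1/sqrt(d2) = 85.4358
k = (sigma1 - sigma2) / (1/sqrt(d1) - 1/sqrt(d2)) = (156.8 - 114.1) / (164.399 - 85.4358) = 0.540758 MPa*m^0.5
sigma0 = sigma1 - k/sqrt(d1) = 156.8 - 0.540758*164.399 = 67.8999 MPa
sigma_y(d3) = 67.8999 + 0.540758 / sqrt(1.32e-04) = 115 MPa


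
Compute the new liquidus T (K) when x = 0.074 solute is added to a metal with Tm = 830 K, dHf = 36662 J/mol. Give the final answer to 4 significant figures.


dT = R*Tm^2*x / dHf
dT = 8.314 * 830^2 * 0.074 / 36662
dT = 11.5606 K
T_new = 830 - 11.5606 = 818.4 K


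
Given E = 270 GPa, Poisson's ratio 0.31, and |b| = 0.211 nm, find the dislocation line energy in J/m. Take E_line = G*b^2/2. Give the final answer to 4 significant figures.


Step 1: G = E / (2*(1+nu))
G = 270 / (2*(1+0.31)) = 103.053 GPa = 1.03053e+11 Pa
Step 2: E_line = G*b^2/2
b = 0.211 nm = 2.11e-10 m
E_line = 0.5 * 1.03053e+11 * (2.11e-10)^2 = 2.294e-09 J/m


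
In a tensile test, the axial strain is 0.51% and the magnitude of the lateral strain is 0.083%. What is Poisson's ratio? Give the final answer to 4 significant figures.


nu = -epsilon_lat / epsilon_axial
Lateral strain is contraction (negative), so using magnitudes:
nu = 0.083 / 0.51
nu = 0.1627


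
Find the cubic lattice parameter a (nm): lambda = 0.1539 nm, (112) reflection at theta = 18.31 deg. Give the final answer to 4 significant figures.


d = lambda / (2*sin(theta))
d = 0.1539 / (2*sin(18.31 deg))
d = 0.24494 nm
a = d * sqrt(h^2+k^2+l^2) = 0.24494 * sqrt(6)
a = 0.6 nm


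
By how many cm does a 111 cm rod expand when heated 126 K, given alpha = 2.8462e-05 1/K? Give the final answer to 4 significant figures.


dL = L0 * alpha * dT
dL = 111 * 2.8462e-05 * 126
dL = 0.3981 cm


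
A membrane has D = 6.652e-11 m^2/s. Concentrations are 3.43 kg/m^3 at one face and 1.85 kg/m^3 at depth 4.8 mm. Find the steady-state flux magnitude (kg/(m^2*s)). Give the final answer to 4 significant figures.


J = -D * (dC/dx) = D * (C1 - C2) / dx
J = 6.652e-11 * (3.43 - 1.85) / 4.8e-03
J = 2.19e-08 kg/(m^2*s)


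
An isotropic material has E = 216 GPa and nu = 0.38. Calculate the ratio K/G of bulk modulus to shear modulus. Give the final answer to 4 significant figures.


G = E / (2*(1+nu))
G = 216 / (2*(1+0.38)) = 78.2609 GPa
K = E / (3*(1-2*nu))
K = 216 / (3*(1-2*0.38)) = 300 GPa
K/G = 300 / 78.2609 = 3.833


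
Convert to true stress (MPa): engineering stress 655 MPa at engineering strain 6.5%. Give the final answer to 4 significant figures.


sigma_true = sigma_eng * (1 + epsilon_eng)
sigma_true = 655 * (1 + 0.065)
sigma_true = 697.6 MPa


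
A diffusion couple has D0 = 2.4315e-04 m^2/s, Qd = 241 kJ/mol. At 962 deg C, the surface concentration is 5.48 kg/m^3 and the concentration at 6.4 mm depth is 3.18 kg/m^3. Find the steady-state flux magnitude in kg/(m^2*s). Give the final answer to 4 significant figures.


Step 1: D = D0 * exp(-Qd/(R*T))
T = 962 + 273.15 = 1235.15 K
D = 2.4315e-04 * exp(-241e3 / (8.314 * 1235.15)) = 1.56166e-14 m^2/s
Step 2: J = D * (C1 - C2) / dx
J = 1.56166e-14 * (5.48 - 3.18) / 6.4e-03
J = 5.612e-12 kg/(m^2*s)


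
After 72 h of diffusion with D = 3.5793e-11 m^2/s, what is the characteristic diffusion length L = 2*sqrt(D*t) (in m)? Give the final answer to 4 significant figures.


t = 72 hr = 259200 s
Diffusion length = 2*sqrt(D*t)
= 2*sqrt(3.5793e-11 * 259200)
= 6.092e-03 m


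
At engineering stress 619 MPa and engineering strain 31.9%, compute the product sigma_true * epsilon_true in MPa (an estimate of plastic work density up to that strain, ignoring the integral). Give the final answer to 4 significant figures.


sigma_true = sigma_eng * (1 + epsilon_eng)
sigma_true = 619 * (1 + 0.319) = 816.461 MPa
epsilon_true = ln(1 + epsilon_eng)
epsilon_true = ln(1 + 0.319) = 0.276874
sigma_true * epsilon_true = 816.461 * 0.276874 = 226.1 MPa


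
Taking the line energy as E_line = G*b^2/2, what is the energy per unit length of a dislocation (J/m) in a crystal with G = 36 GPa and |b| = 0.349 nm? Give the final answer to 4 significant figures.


E = G*b^2/2
b = 0.349 nm = 3.49e-10 m
G = 36 GPa = 3.6e+10 Pa
E = 0.5 * 3.6e+10 * (3.49e-10)^2
E = 2.192e-09 J/m


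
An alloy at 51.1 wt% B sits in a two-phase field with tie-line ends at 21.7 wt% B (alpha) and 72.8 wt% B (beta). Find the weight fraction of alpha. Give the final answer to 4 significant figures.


f_alpha = (C_beta - C0) / (C_beta - C_alpha)
f_alpha = (72.8 - 51.1) / (72.8 - 21.7)
f_alpha = 0.4247


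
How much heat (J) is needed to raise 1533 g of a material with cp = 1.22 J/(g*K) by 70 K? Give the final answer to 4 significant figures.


Q = m * cp * dT
Q = 1533 * 1.22 * 70
Q = 130900 J


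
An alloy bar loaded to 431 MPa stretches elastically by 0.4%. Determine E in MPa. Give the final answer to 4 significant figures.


E = sigma / epsilon
epsilon = 0.4% = 4e-03
E = 431 / 4e-03
E = 107800 MPa


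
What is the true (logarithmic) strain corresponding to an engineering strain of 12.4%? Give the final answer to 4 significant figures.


epsilon_true = ln(1 + epsilon_eng)
epsilon_true = ln(1 + 0.124)
epsilon_true = 0.1169


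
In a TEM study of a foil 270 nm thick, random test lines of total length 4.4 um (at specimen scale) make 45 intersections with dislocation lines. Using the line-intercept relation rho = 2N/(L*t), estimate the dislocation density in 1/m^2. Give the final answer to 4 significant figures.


rho = 2N / (L * t)
L = 4.4 um = 4.4e-06 m, t = 270 nm = 2.7e-07 m
rho = 2 * 45 / (4.4e-06 * 2.7e-07)
rho = 7.576e+13 1/m^2


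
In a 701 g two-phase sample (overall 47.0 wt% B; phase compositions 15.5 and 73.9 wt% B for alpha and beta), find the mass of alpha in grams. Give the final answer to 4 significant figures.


f_alpha = (C_beta - C0) / (C_beta - C_alpha)
f_alpha = (73.9 - 47.0) / (73.9 - 15.5) = 0.460616
m_alpha = f_alpha * m_total = 0.460616 * 701 = 322.9 g


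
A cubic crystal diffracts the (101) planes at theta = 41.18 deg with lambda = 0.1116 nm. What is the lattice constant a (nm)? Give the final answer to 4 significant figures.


d = lambda / (2*sin(theta))
d = 0.1116 / (2*sin(41.18 deg))
d = 0.0847475 nm
a = d * sqrt(h^2+k^2+l^2) = 0.0847475 * sqrt(2)
a = 0.1199 nm


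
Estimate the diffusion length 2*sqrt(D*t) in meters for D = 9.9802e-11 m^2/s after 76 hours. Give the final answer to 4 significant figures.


t = 76 hr = 273600 s
Diffusion length = 2*sqrt(D*t)
= 2*sqrt(9.9802e-11 * 273600)
= 0.01045 m


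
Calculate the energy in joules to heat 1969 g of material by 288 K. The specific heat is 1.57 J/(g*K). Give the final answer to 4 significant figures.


Q = m * cp * dT
Q = 1969 * 1.57 * 288
Q = 890300 J


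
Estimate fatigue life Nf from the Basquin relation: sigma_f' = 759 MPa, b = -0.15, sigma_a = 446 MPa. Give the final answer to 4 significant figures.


sigma_a = sigma_f' * (2*Nf)^b
2*Nf = (sigma_a / sigma_f')^(1/b)
2*Nf = (446 / 759)^(1/-0.15)
2*Nf = 34.6242
Nf = 17.31 cycles


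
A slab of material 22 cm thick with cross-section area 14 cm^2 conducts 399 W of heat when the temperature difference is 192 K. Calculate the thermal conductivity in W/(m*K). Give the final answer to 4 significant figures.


k = Q*L / (A*dT)
L = 0.22 m, A = 1.4e-03 m^2
k = 399 * 0.22 / (1.4e-03 * 192)
k = 326.6 W/(m*K)


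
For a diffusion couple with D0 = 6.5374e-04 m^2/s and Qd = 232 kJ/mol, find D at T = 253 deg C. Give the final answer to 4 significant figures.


D = D0 * exp(-Qd / (R*T))
T = 526.15 K
D = 6.5374e-04 * exp(-232e3 / (8.314 * 526.15))
D = 6.057e-27 m^2/s


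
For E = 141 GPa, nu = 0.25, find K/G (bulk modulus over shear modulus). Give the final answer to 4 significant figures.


G = E / (2*(1+nu))
G = 141 / (2*(1+0.25)) = 56.4 GPa
K = E / (3*(1-2*nu))
K = 141 / (3*(1-2*0.25)) = 94 GPa
K/G = 94 / 56.4 = 1.667


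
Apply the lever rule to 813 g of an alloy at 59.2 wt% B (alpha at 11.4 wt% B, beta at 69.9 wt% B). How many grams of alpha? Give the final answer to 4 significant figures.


f_alpha = (C_beta - C0) / (C_beta - C_alpha)
f_alpha = (69.9 - 59.2) / (69.9 - 11.4) = 0.182906
m_alpha = f_alpha * m_total = 0.182906 * 813 = 148.7 g


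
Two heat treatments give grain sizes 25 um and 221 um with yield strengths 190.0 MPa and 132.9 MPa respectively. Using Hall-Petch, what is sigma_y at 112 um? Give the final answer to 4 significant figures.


sigma_y = sigma0 + k / sqrt(d)
1/sqrt(d1) = 1/sqrt(2.5e-05) = 200;  1/sqrt(d2) = 67.2673
k = (sigma1 - sigma2) / (1/sqrt(d1) - 1/sqrt(d2)) = (190.0 - 132.9) / (200 - 67.2673) = 0.430188 MPa*m^0.5
sigma0 = sigma1 - k/sqrt(d1) = 190.0 - 0.430188*200 = 103.962 MPa
sigma_y(d3) = 103.962 + 0.430188 / sqrt(1.12e-04) = 144.6 MPa


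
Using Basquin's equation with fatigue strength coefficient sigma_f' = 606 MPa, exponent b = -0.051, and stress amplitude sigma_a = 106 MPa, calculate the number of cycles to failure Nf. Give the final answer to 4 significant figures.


sigma_a = sigma_f' * (2*Nf)^b
2*Nf = (sigma_a / sigma_f')^(1/b)
2*Nf = (106 / 606)^(1/-0.051)
2*Nf = 7.02113e+14
Nf = 3.511e+14 cycles


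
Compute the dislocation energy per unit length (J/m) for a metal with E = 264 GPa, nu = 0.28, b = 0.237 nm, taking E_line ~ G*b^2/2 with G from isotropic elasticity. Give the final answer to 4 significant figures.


Step 1: G = E / (2*(1+nu))
G = 264 / (2*(1+0.28)) = 103.125 GPa = 1.03125e+11 Pa
Step 2: E_line = G*b^2/2
b = 0.237 nm = 2.37e-10 m
E_line = 0.5 * 1.03125e+11 * (2.37e-10)^2 = 2.896e-09 J/m


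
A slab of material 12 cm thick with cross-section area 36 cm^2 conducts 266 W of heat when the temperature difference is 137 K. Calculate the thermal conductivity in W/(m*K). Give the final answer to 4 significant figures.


k = Q*L / (A*dT)
L = 0.12 m, A = 3.6e-03 m^2
k = 266 * 0.12 / (3.6e-03 * 137)
k = 64.72 W/(m*K)


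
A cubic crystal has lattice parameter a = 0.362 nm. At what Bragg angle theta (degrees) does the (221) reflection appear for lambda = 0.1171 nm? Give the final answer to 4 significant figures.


d = a / sqrt(h^2+k^2+l^2)
d = 0.362 / sqrt(9) = 0.120667 nm
lambda = 2*d*sin(theta)  =>  sin(theta) = lambda / (2*d)
sin(theta) = 0.1171 / (2 * 0.120667) = 0.485221
theta = 29.03 deg


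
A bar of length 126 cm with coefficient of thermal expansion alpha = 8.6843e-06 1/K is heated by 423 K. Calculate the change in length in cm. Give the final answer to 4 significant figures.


dL = L0 * alpha * dT
dL = 126 * 8.6843e-06 * 423
dL = 0.4629 cm


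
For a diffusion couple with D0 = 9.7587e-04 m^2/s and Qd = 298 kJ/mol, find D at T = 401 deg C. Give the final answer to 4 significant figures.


D = D0 * exp(-Qd / (R*T))
T = 674.15 K
D = 9.7587e-04 * exp(-298e3 / (8.314 * 674.15))
D = 7.922e-27 m^2/s


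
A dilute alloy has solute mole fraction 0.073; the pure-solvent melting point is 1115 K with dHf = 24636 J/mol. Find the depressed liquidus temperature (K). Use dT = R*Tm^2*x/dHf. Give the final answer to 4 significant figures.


dT = R*Tm^2*x / dHf
dT = 8.314 * 1115^2 * 0.073 / 24636
dT = 30.6276 K
T_new = 1115 - 30.6276 = 1084 K


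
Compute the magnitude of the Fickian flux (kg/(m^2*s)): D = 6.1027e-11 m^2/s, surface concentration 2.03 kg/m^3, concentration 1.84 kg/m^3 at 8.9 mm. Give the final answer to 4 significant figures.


J = -D * (dC/dx) = D * (C1 - C2) / dx
J = 6.1027e-11 * (2.03 - 1.84) / 8.9e-03
J = 1.303e-09 kg/(m^2*s)


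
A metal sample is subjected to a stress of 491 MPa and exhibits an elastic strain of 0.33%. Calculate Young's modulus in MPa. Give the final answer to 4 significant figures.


E = sigma / epsilon
epsilon = 0.33% = 3.3e-03
E = 491 / 3.3e-03
E = 148800 MPa


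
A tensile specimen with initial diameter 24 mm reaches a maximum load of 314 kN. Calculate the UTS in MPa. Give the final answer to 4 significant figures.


A0 = pi*(d/2)^2 = pi*(24/2)^2 = 452.389 mm^2
UTS = F_max / A0 = 314*1000 / 452.389
UTS = 694.1 MPa


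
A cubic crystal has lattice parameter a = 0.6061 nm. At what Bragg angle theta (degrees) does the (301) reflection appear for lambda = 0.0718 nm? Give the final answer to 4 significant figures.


d = a / sqrt(h^2+k^2+l^2)
d = 0.6061 / sqrt(10) = 0.191666 nm
lambda = 2*d*sin(theta)  =>  sin(theta) = lambda / (2*d)
sin(theta) = 0.0718 / (2 * 0.191666) = 0.187305
theta = 10.8 deg


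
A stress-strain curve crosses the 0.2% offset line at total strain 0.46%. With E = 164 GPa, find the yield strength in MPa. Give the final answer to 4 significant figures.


Offset strain = 0.002
Elastic strain at yield = total_strain - offset = 4.6e-03 - 0.002 = 2.6e-03
sigma_y = E * elastic_strain = 164000 * 2.6e-03
sigma_y = 426.4 MPa


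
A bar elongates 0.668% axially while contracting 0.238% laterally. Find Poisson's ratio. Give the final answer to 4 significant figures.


nu = -epsilon_lat / epsilon_axial
Lateral strain is contraction (negative), so using magnitudes:
nu = 0.238 / 0.668
nu = 0.3563


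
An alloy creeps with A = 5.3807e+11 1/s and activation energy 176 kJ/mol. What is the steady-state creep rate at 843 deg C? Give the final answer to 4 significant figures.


rate = A * exp(-Q / (R*T))
T = 843 + 273.15 = 1116.15 K
rate = 5.3807e+11 * exp(-176e3 / (8.314 * 1116.15))
rate = 3118 1/s


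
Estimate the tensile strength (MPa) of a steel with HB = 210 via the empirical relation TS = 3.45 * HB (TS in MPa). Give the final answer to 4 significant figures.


TS (MPa) = 3.45 * HB
TS = 3.45 * 210
TS = 724.5 MPa


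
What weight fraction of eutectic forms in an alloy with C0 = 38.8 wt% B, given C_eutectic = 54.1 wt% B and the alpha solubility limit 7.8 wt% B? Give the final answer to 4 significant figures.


f_primary = (C_e - C0) / (C_e - C_alpha_max)
f_primary = (54.1 - 38.8) / (54.1 - 7.8)
f_primary = 0.330454
f_eutectic = 1 - 0.330454 = 0.6695


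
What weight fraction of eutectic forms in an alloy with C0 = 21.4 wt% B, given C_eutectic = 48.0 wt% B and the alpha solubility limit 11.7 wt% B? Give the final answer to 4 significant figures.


f_primary = (C_e - C0) / (C_e - C_alpha_max)
f_primary = (48.0 - 21.4) / (48.0 - 11.7)
f_primary = 0.732782
f_eutectic = 1 - 0.732782 = 0.2672


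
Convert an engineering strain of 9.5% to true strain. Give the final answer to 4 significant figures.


epsilon_true = ln(1 + epsilon_eng)
epsilon_true = ln(1 + 0.095)
epsilon_true = 0.09075


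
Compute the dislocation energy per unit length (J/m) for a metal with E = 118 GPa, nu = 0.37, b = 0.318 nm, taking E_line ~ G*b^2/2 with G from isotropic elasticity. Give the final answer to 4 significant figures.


Step 1: G = E / (2*(1+nu))
G = 118 / (2*(1+0.37)) = 43.0657 GPa = 4.30657e+10 Pa
Step 2: E_line = G*b^2/2
b = 0.318 nm = 3.18e-10 m
E_line = 0.5 * 4.30657e+10 * (3.18e-10)^2 = 2.177e-09 J/m


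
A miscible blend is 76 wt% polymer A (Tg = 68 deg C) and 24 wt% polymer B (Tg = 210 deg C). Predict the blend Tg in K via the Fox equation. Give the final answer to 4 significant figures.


1/Tg = w1/Tg1 + w2/Tg2 (in Kelvin)
Tg1 = 341.15 K, Tg2 = 483.15 K
1/Tg = 0.76/341.15 + 0.24/483.15
Tg = 367 K


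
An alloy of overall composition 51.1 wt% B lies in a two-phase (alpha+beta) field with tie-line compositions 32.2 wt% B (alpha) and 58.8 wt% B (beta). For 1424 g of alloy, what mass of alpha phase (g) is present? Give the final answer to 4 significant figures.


f_alpha = (C_beta - C0) / (C_beta - C_alpha)
f_alpha = (58.8 - 51.1) / (58.8 - 32.2) = 0.289474
m_alpha = f_alpha * m_total = 0.289474 * 1424 = 412.2 g


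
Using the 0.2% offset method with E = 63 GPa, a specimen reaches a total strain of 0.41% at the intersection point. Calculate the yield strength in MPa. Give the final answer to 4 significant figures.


Offset strain = 0.002
Elastic strain at yield = total_strain - offset = 4.1e-03 - 0.002 = 2.1e-03
sigma_y = E * elastic_strain = 63000 * 2.1e-03
sigma_y = 132.3 MPa


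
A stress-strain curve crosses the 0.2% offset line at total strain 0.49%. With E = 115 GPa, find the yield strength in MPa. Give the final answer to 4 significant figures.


Offset strain = 0.002
Elastic strain at yield = total_strain - offset = 4.9e-03 - 0.002 = 2.9e-03
sigma_y = E * elastic_strain = 115000 * 2.9e-03
sigma_y = 333.5 MPa


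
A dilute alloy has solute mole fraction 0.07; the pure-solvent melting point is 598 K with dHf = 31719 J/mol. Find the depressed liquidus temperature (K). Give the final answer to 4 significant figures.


dT = R*Tm^2*x / dHf
dT = 8.314 * 598^2 * 0.07 / 31719
dT = 6.56132 K
T_new = 598 - 6.56132 = 591.4 K


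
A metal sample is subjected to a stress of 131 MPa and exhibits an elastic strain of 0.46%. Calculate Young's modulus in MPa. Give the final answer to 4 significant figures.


E = sigma / epsilon
epsilon = 0.46% = 4.6e-03
E = 131 / 4.6e-03
E = 28480 MPa


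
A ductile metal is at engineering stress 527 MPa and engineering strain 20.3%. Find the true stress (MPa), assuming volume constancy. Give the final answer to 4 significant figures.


sigma_true = sigma_eng * (1 + epsilon_eng)
sigma_true = 527 * (1 + 0.203)
sigma_true = 634 MPa


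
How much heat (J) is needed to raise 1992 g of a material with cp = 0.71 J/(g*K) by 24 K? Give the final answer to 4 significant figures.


Q = m * cp * dT
Q = 1992 * 0.71 * 24
Q = 33940 J


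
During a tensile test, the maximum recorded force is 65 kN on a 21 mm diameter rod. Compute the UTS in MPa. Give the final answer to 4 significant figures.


A0 = pi*(d/2)^2 = pi*(21/2)^2 = 346.361 mm^2
UTS = F_max / A0 = 65*1000 / 346.361
UTS = 187.7 MPa


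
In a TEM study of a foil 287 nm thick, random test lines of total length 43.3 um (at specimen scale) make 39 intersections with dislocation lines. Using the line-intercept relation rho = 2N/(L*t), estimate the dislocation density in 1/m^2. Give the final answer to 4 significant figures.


rho = 2N / (L * t)
L = 43.3 um = 4.33e-05 m, t = 287 nm = 2.87e-07 m
rho = 2 * 39 / (4.33e-05 * 2.87e-07)
rho = 6.277e+12 1/m^2


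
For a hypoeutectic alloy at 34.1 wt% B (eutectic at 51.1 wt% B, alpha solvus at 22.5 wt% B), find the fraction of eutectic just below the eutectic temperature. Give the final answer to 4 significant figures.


f_primary = (C_e - C0) / (C_e - C_alpha_max)
f_primary = (51.1 - 34.1) / (51.1 - 22.5)
f_primary = 0.594406
f_eutectic = 1 - 0.594406 = 0.4056


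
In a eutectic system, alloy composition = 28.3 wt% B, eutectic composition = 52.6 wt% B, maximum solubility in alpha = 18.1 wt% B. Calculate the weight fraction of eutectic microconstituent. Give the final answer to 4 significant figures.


f_primary = (C_e - C0) / (C_e - C_alpha_max)
f_primary = (52.6 - 28.3) / (52.6 - 18.1)
f_primary = 0.704348
f_eutectic = 1 - 0.704348 = 0.2957


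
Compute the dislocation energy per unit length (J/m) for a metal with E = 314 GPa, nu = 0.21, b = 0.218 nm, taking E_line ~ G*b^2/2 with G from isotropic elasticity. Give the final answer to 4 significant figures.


Step 1: G = E / (2*(1+nu))
G = 314 / (2*(1+0.21)) = 129.752 GPa = 1.29752e+11 Pa
Step 2: E_line = G*b^2/2
b = 0.218 nm = 2.18e-10 m
E_line = 0.5 * 1.29752e+11 * (2.18e-10)^2 = 3.083e-09 J/m


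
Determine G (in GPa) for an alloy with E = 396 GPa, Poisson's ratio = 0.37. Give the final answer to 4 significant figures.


G = E / (2*(1+nu))
G = 396 / (2*(1+0.37))
G = 144.5 GPa


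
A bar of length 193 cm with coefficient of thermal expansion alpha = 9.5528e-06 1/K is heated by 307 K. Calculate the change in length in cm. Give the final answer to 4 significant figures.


dL = L0 * alpha * dT
dL = 193 * 9.5528e-06 * 307
dL = 0.566 cm


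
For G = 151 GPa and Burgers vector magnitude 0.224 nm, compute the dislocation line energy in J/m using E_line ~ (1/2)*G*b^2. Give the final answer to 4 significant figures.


E = G*b^2/2
b = 0.224 nm = 2.24e-10 m
G = 151 GPa = 1.51e+11 Pa
E = 0.5 * 1.51e+11 * (2.24e-10)^2
E = 3.788e-09 J/m


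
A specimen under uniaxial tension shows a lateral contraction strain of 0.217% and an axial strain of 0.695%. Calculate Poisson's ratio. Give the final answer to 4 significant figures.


nu = -epsilon_lat / epsilon_axial
Lateral strain is contraction (negative), so using magnitudes:
nu = 0.217 / 0.695
nu = 0.3122


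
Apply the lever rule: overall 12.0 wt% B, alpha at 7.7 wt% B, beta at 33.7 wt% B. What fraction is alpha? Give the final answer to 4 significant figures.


f_alpha = (C_beta - C0) / (C_beta - C_alpha)
f_alpha = (33.7 - 12.0) / (33.7 - 7.7)
f_alpha = 0.8346


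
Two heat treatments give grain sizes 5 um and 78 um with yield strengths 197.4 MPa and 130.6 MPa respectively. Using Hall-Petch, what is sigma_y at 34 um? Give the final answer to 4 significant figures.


sigma_y = sigma0 + k / sqrt(d)
1/sqrt(d1) = 1/sqrt(5e-06) = 447.214;  1/sqrt(d2) = 113.228
k = (sigma1 - sigma2) / (1/sqrt(d1) - 1/sqrt(d2)) = (197.4 - 130.6) / (447.214 - 113.228) = 0.200008 MPa*m^0.5
sigma0 = sigma1 - k/sqrt(d1) = 197.4 - 0.200008*447.214 = 107.954 MPa
sigma_y(d3) = 107.954 + 0.200008 / sqrt(3.4e-05) = 142.3 MPa


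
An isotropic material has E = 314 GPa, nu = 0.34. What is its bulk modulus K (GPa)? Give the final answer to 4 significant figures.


K = E / (3*(1-2*nu))
K = 314 / (3*(1-2*0.34))
K = 327.1 GPa


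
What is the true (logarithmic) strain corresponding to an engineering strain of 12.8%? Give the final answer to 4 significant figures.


epsilon_true = ln(1 + epsilon_eng)
epsilon_true = ln(1 + 0.128)
epsilon_true = 0.1204


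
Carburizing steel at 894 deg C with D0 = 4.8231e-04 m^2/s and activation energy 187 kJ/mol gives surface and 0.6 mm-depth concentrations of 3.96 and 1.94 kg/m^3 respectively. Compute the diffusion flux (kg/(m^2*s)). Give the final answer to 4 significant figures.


Step 1: D = D0 * exp(-Qd/(R*T))
T = 894 + 273.15 = 1167.15 K
D = 4.8231e-04 * exp(-187e3 / (8.314 * 1167.15)) = 2.06075e-12 m^2/s
Step 2: J = D * (C1 - C2) / dx
J = 2.06075e-12 * (3.96 - 1.94) / 6e-04
J = 6.938e-09 kg/(m^2*s)


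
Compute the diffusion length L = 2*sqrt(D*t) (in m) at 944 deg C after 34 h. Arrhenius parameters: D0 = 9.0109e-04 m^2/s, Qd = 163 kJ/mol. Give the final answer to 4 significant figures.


Step 1: D = D0 * exp(-Qd/(R*T))
T = 1217.15 K
D = 9.0109e-04 * exp(-163e3 / (8.314 * 1217.15)) = 9.10508e-11 m^2/s
Step 2: L = 2*sqrt(D*t)
t = 34 h = 122400 s
L = 2*sqrt(9.10508e-11 * 122400) = 6.677e-03 m


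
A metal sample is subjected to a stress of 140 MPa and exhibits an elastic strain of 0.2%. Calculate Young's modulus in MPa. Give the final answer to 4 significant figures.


E = sigma / epsilon
epsilon = 0.2% = 2e-03
E = 140 / 2e-03
E = 70000 MPa


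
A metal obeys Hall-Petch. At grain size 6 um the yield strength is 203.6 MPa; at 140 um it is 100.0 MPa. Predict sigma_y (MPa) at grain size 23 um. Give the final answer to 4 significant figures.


sigma_y = sigma0 + k / sqrt(d)
1/sqrt(d1) = 1/sqrt(6e-06) = 408.248;  1/sqrt(d2) = 84.5154
k = (sigma1 - sigma2) / (1/sqrt(d1) - 1/sqrt(d2)) = (203.6 - 100.0) / (408.248 - 84.5154) = 0.320017 MPa*m^0.5
sigma0 = sigma1 - k/sqrt(d1) = 203.6 - 0.320017*408.248 = 72.9536 MPa
sigma_y(d3) = 72.9536 + 0.320017 / sqrt(2.3e-05) = 139.7 MPa


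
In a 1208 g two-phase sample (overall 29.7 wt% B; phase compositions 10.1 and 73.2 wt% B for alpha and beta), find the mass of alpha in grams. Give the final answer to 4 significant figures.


f_alpha = (C_beta - C0) / (C_beta - C_alpha)
f_alpha = (73.2 - 29.7) / (73.2 - 10.1) = 0.689382
m_alpha = f_alpha * m_total = 0.689382 * 1208 = 832.8 g
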